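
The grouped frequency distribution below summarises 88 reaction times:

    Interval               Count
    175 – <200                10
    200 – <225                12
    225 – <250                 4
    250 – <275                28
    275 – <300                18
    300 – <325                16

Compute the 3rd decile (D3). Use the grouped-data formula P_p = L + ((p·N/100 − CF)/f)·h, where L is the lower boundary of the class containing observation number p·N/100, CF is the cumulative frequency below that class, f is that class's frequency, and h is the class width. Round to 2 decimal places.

250.36

N = 88; target position k = 30/100 · 88 = 26.4.
Cumulative frequencies: 10, 22, 26, 54, 72, 88.
Observation 26.4 falls in the class 250 – <275.
L = 250, CF = 26, f = 28, h = 25.
P30 = 250 + ((26.4 − 26)/28)·25 = 250 + 0.357143 = 250.357.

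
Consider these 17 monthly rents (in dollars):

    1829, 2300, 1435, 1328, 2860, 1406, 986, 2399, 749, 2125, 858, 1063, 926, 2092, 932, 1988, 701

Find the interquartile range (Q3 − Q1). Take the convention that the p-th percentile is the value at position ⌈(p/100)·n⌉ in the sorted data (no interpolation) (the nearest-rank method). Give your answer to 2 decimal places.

1160.00

Sorted: 701, 749, 858, 926, 932, 986, 1063, 1328, 1406, 1435, 1829, 1988, 2092, 2125, 2300, 2399, 2860.
n = 17.
P25: rank ⌈25/100·17⌉ = 5 → 932.
P75: rank ⌈75/100·17⌉ = 13 → 2092.
Difference: 2092 − 932 = 1160.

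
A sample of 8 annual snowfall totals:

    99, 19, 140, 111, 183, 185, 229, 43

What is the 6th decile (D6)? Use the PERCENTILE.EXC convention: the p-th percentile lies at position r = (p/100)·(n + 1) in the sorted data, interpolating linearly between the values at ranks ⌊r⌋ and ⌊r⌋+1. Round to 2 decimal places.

157.20

Sorted: 19, 43, 99, 111, 140, 183, 185, 229.
n = 8.
r = (60/100)·(8 + 1) = 5.4.
Rank 5 is 140 and rank 6 is 183.
Interpolate: 140 + 0.4·(183 − 140) = 140 + 0.4·43 = 157.2.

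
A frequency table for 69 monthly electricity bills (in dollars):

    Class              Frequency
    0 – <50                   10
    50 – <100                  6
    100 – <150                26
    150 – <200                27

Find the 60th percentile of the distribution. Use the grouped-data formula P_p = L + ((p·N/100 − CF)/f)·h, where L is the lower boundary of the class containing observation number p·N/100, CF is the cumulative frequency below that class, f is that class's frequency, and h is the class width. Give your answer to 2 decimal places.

148.85

N = 69; target position k = 60/100 · 69 = 41.4.
Cumulative frequencies: 10, 16, 42, 69.
Observation 41.4 falls in the class 100 – <150.
L = 100, CF = 16, f = 26, h = 50.
P60 = 100 + ((41.4 − 16)/26)·50 = 100 + 48.8462 = 148.846.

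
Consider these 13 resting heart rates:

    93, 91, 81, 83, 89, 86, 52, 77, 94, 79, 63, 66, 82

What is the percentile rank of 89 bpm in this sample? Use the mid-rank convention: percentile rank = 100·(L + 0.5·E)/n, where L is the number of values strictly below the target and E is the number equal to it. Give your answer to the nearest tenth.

Sorted: 52, 63, 66, 77, 79, 81, 82, 83, 86, 89, 91, 93, 94.
Count below 89: L = 9; count equal: E = 1; n = 13.
Percentile rank = 100·(9 + 0.5·1)/13 = 100·9.5/13 = 73.08.

73.1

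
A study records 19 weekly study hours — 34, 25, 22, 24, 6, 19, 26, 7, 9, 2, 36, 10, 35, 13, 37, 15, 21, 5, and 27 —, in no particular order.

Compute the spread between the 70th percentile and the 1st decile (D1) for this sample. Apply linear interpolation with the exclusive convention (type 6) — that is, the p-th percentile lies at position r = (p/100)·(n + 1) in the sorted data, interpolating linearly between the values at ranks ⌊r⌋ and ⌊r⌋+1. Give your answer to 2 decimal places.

Sorted: 2, 5, 6, 7, 9, 10, 13, 15, 19, 21, 22, 24, 25, 26, 27, 34, 35, 36, 37.
n = 19.
P10: r = 2 (integer) → 5.
P70: r = 14 (integer) → 26.
Difference: 26 − 5 = 21.

21.00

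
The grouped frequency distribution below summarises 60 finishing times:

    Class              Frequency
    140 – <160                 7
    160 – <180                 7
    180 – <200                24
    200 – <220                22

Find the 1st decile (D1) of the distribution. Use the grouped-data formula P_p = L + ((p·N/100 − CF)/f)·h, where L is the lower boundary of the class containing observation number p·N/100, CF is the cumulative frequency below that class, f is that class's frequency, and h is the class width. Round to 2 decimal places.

N = 60; target position k = 10/100 · 60 = 6.
Cumulative frequencies: 7, 14, 38, 60.
Observation 6 falls in the class 140 – <160.
L = 140, CF = 0, f = 7, h = 20.
P10 = 140 + ((6 − 0)/7)·20 = 140 + 17.1429 = 157.143.

157.14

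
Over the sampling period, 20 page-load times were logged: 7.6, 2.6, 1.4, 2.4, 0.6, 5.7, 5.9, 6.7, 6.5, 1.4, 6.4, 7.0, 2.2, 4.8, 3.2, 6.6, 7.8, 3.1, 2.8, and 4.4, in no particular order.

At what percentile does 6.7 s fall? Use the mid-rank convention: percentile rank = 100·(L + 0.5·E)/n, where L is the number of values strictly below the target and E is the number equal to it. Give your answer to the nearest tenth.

Sorted: 0.6, 1.4, 1.4, 2.2, 2.4, 2.6, 2.8, 3.1, 3.2, 4.4, 4.8, 5.7, 5.9, 6.4, 6.5, 6.6, 6.7, 7.0, 7.6, 7.8.
Count below 6.7: L = 16; count equal: E = 1; n = 20.
Percentile rank = 100·(16 + 0.5·1)/20 = 100·16.5/20 = 82.5.

82.5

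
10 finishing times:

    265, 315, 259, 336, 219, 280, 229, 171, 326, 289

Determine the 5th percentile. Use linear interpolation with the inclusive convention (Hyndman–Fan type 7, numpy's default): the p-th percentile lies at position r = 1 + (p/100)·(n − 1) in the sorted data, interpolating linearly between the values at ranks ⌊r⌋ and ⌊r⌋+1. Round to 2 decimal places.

Sorted: 171, 219, 229, 259, 265, 280, 289, 315, 326, 336.
n = 10.
r = 1 + (5/100)·(10 − 1) = 1 + 0.45 = 1.45.
Rank 1 is 171 and rank 2 is 219.
Interpolate: 171 + 0.45·(219 − 171) = 171 + 0.45·48 = 192.6.

192.60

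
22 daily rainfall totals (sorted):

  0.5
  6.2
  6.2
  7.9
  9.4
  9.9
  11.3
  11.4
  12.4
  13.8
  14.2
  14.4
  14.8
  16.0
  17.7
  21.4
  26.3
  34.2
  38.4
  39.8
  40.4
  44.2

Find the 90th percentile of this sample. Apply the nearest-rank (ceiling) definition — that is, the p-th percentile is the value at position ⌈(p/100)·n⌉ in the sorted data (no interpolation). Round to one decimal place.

n = 22.
Position = ⌈90/100 · 22⌉ = ⌈19.8⌉ = 20.
The value at rank 20 is 39.8.

39.8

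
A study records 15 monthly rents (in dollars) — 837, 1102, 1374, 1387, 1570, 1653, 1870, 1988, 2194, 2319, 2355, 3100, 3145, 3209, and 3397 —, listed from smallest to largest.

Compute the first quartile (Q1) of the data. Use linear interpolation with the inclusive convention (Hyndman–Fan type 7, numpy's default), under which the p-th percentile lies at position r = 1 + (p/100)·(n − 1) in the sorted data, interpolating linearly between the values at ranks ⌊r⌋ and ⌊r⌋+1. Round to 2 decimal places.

n = 15.
r = 1 + (25/100)·(15 − 1) = 1 + 3.5 = 4.5.
Rank 4 is 1387 and rank 5 is 1570.
Interpolate: 1387 + 0.5·(1570 − 1387) = 1387 + 0.5·183 = 1478.5.

1478.50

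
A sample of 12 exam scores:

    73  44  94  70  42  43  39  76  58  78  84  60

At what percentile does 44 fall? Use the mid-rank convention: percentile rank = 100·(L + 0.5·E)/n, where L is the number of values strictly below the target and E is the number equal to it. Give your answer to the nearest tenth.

Sorted: 39, 42, 43, 44, 58, 60, 70, 73, 76, 78, 84, 94.
Count below 44: L = 3; count equal: E = 1; n = 12.
Percentile rank = 100·(3 + 0.5·1)/12 = 100·3.5/12 = 29.17.

29.2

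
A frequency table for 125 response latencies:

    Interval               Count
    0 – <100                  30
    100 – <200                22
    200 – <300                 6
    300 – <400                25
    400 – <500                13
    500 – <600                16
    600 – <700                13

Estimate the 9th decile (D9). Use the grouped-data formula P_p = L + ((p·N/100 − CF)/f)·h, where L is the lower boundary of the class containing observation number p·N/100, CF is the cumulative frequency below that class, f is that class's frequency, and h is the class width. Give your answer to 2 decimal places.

603.85

N = 125; target position k = 90/100 · 125 = 112.5.
Cumulative frequencies: 30, 52, 58, 83, 96, 112, 125.
Observation 112.5 falls in the class 600 – <700.
L = 600, CF = 112, f = 13, h = 100.
P90 = 600 + ((112.5 − 112)/13)·100 = 600 + 3.84615 = 603.846.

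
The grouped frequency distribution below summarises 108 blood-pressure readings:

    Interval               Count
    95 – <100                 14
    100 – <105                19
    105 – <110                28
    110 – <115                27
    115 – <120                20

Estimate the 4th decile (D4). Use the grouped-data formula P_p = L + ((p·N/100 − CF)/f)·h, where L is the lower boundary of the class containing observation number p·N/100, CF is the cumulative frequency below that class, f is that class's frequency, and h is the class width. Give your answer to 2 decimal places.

106.82

N = 108; target position k = 40/100 · 108 = 43.2.
Cumulative frequencies: 14, 33, 61, 88, 108.
Observation 43.2 falls in the class 105 – <110.
L = 105, CF = 33, f = 28, h = 5.
P40 = 105 + ((43.2 − 33)/28)·5 = 105 + 1.82143 = 106.821.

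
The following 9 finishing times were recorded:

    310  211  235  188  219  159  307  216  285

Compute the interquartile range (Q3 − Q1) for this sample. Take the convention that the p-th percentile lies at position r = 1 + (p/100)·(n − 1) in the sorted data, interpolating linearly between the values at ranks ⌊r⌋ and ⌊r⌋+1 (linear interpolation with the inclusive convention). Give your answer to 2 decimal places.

Sorted: 159, 188, 211, 216, 219, 235, 285, 307, 310.
n = 9.
P25: r = 3 (integer) → 211.
P75: r = 7 (integer) → 285.
Difference: 285 − 211 = 74.

74.00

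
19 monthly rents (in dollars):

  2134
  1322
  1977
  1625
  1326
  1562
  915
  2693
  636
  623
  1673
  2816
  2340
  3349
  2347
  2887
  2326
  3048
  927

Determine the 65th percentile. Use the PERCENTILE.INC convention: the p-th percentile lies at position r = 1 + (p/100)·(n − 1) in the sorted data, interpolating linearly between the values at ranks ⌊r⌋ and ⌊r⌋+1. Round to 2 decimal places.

Sorted: 623, 636, 915, 927, 1322, 1326, 1562, 1625, 1673, 1977, 2134, 2326, 2340, 2347, 2693, 2816, 2887, 3048, 3349.
n = 19.
r = 1 + (65/100)·(19 − 1) = 1 + 11.7 = 12.7.
Rank 12 is 2326 and rank 13 is 2340.
Interpolate: 2326 + 0.7·(2340 − 2326) = 2326 + 0.7·14 = 2335.8.

2335.80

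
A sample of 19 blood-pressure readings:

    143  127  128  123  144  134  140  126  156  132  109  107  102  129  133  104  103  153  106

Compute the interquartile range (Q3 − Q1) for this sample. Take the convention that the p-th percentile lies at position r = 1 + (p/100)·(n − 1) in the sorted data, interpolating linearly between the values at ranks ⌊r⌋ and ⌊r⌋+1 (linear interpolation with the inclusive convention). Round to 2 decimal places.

29.00

Sorted: 102, 103, 104, 106, 107, 109, 123, 126, 127, 128, 129, 132, 133, 134, 140, 143, 144, 153, 156.
n = 19.
P25: r = 5.5; ranks 5–6 are 107, 109; interpolating gives 108.
P75: r = 14.5; ranks 14–15 are 134, 140; interpolating gives 137.
Difference: 137 − 108 = 29.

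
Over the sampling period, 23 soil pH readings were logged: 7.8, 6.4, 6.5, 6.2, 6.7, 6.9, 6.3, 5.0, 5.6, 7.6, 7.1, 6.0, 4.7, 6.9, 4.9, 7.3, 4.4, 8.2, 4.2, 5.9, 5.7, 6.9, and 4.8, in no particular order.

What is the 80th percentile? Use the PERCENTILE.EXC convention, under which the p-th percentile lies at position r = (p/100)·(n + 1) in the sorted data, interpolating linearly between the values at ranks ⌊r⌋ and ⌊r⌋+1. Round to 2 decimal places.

Sorted: 4.2, 4.4, 4.7, 4.8, 4.9, 5.0, 5.6, 5.7, 5.9, 6.0, 6.2, 6.3, 6.4, 6.5, 6.7, 6.9, 6.9, 6.9, 7.1, 7.3, 7.6, 7.8, 8.2.
n = 23.
r = (80/100)·(23 + 1) = 19.2.
Rank 19 is 7.1 and rank 20 is 7.3.
Interpolate: 7.1 + 0.2·(7.3 − 7.1) = 7.1 + 0.2·0.2 = 7.14.

7.14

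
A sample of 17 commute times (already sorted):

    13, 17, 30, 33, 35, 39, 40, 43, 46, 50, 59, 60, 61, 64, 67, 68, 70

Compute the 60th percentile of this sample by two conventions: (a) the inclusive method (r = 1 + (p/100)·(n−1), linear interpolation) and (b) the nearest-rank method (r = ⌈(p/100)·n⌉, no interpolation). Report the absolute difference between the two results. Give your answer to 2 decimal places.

3.60

n = 17.
(a) r = 10.6; between ranks 10 (50) and 11 (59): 55.4.
(b) the nearest-rank method: rank 11 → 59.
|55.4 − 59| = 3.6.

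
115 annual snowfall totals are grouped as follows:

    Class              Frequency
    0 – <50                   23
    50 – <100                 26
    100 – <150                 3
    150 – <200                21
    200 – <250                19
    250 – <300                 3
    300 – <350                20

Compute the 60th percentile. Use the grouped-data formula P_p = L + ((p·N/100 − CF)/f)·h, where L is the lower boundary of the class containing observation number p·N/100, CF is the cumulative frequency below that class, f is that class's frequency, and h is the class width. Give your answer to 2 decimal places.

190.48

N = 115; target position k = 60/100 · 115 = 69.
Cumulative frequencies: 23, 49, 52, 73, 92, 95, 115.
Observation 69 falls in the class 150 – <200.
L = 150, CF = 52, f = 21, h = 50.
P60 = 150 + ((69 − 52)/21)·50 = 150 + 40.4762 = 190.476.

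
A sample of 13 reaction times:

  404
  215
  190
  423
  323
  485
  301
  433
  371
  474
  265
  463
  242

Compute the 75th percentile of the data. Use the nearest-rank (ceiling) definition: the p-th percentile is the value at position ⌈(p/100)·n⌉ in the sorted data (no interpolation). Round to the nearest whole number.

433

Sorted: 190, 215, 242, 265, 301, 323, 371, 404, 423, 433, 463, 474, 485.
n = 13.
Position = ⌈75/100 · 13⌉ = ⌈9.75⌉ = 10.
The value at rank 10 is 433.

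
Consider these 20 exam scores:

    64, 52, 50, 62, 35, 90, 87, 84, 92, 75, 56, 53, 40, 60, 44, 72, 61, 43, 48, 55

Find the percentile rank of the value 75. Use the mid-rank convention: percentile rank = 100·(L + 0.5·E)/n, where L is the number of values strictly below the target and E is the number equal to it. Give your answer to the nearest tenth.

Sorted: 35, 40, 43, 44, 48, 50, 52, 53, 55, 56, 60, 61, 62, 64, 72, 75, 84, 87, 90, 92.
Count below 75: L = 15; count equal: E = 1; n = 20.
Percentile rank = 100·(15 + 0.5·1)/20 = 100·15.5/20 = 77.5.

77.5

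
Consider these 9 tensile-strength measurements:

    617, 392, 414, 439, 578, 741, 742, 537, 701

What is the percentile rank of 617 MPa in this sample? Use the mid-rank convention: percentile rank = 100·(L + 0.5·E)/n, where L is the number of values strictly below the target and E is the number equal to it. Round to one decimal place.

61.1

Sorted: 392, 414, 439, 537, 578, 617, 701, 741, 742.
Count below 617: L = 5; count equal: E = 1; n = 9.
Percentile rank = 100·(5 + 0.5·1)/9 = 100·5.5/9 = 61.11.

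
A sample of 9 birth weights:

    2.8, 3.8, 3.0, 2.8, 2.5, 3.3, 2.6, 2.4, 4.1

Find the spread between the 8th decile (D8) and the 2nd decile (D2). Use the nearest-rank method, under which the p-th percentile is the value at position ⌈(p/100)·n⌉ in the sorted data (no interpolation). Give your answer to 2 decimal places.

Sorted: 2.4, 2.5, 2.6, 2.8, 2.8, 3.0, 3.3, 3.8, 4.1.
n = 9.
P20: rank ⌈20/100·9⌉ = 2 → 2.5.
P80: rank ⌈80/100·9⌉ = 8 → 3.8.
Difference: 3.8 − 2.5 = 1.3.

1.30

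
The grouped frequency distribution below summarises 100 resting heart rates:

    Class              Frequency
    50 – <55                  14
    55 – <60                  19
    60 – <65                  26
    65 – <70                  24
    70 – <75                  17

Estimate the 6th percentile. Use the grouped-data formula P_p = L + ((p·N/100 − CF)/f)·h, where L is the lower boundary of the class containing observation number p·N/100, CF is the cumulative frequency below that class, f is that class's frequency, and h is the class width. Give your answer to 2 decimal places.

N = 100; target position k = 6/100 · 100 = 6.
Cumulative frequencies: 14, 33, 59, 83, 100.
Observation 6 falls in the class 50 – <55.
L = 50, CF = 0, f = 14, h = 5.
P6 = 50 + ((6 − 0)/14)·5 = 50 + 2.14286 = 52.1429.

52.14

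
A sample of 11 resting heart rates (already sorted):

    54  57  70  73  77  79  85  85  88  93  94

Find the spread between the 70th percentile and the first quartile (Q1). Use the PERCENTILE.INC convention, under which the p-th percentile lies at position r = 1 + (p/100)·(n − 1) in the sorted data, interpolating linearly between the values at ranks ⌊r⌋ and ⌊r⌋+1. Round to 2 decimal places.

n = 11.
P25: r = 3.5; ranks 3–4 are 70, 73; interpolating gives 71.5.
P70: r = 8 (integer) → 85.
Difference: 85 − 71.5 = 13.5.

13.50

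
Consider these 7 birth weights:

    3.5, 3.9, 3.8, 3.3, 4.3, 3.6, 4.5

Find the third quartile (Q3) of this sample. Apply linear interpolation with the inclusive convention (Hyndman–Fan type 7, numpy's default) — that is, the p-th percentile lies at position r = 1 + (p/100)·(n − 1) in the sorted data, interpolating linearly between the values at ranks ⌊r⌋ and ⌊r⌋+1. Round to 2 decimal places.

Sorted: 3.3, 3.5, 3.6, 3.8, 3.9, 4.3, 4.5.
n = 7.
r = 1 + (75/100)·(7 − 1) = 1 + 4.5 = 5.5.
Rank 5 is 3.9 and rank 6 is 4.3.
Interpolate: 3.9 + 0.5·(4.3 − 3.9) = 3.9 + 0.5·0.4 = 4.1.

4.10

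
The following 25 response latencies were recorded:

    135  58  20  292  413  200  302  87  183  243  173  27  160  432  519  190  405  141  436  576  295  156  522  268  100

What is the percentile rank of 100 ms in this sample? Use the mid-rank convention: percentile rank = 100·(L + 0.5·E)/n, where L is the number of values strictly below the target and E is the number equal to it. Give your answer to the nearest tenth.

Sorted: 20, 27, 58, 87, 100, 135, 141, 156, 160, 173, 183, 190, 200, 243, 268, 292, 295, 302, 405, 413, 432, 436, 519, 522, 576.
Count below 100: L = 4; count equal: E = 1; n = 25.
Percentile rank = 100·(4 + 0.5·1)/25 = 100·4.5/25 = 18.

18.0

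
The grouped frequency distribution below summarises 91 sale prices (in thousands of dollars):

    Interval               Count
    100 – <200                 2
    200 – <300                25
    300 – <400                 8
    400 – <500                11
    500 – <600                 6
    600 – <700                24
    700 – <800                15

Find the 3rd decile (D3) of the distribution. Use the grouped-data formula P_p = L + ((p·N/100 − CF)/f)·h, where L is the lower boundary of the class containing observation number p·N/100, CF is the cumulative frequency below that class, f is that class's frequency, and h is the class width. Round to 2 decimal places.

303.75

N = 91; target position k = 30/100 · 91 = 27.3.
Cumulative frequencies: 2, 27, 35, 46, 52, 76, 91.
Observation 27.3 falls in the class 300 – <400.
L = 300, CF = 27, f = 8, h = 100.
P30 = 300 + ((27.3 − 27)/8)·100 = 300 + 3.75 = 303.75.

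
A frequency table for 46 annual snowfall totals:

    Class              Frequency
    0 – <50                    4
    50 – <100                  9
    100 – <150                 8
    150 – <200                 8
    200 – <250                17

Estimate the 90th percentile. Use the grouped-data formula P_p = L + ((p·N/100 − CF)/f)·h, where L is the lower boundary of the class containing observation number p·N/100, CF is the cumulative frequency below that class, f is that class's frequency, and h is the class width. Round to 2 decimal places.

N = 46; target position k = 90/100 · 46 = 41.4.
Cumulative frequencies: 4, 13, 21, 29, 46.
Observation 41.4 falls in the class 200 – <250.
L = 200, CF = 29, f = 17, h = 50.
P90 = 200 + ((41.4 − 29)/17)·50 = 200 + 36.4706 = 236.471.

236.47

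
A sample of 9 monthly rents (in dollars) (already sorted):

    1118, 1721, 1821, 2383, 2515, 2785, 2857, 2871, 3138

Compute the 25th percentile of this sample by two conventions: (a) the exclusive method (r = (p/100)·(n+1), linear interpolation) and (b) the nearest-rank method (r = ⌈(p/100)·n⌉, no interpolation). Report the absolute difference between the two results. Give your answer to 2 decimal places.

50.00

n = 9.
(a) r = 2.5; between ranks 2 (1721) and 3 (1821): 1771.
(b) the nearest-rank method: rank 3 → 1821.
|1771 − 1821| = 50.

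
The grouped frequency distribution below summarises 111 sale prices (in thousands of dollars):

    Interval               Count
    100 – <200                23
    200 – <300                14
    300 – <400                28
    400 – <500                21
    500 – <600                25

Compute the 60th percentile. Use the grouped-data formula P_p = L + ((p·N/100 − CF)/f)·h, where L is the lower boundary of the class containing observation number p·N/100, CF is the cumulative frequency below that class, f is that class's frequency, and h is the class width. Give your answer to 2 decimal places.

407.62

N = 111; target position k = 60/100 · 111 = 66.6.
Cumulative frequencies: 23, 37, 65, 86, 111.
Observation 66.6 falls in the class 400 – <500.
L = 400, CF = 65, f = 21, h = 100.
P60 = 400 + ((66.6 − 65)/21)·100 = 400 + 7.61905 = 407.619.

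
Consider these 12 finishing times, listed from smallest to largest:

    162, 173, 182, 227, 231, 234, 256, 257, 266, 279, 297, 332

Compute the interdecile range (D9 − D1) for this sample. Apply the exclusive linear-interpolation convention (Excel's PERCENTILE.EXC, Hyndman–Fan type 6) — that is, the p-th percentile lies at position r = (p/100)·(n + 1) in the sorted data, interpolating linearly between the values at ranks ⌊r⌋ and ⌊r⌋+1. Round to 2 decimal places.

n = 12.
P10: r = 1.3; ranks 1–2 are 162, 173; interpolating gives 165.3.
P90: r = 11.7; ranks 11–12 are 297, 332; interpolating gives 321.5.
Difference: 321.5 − 165.3 = 156.2.

156.20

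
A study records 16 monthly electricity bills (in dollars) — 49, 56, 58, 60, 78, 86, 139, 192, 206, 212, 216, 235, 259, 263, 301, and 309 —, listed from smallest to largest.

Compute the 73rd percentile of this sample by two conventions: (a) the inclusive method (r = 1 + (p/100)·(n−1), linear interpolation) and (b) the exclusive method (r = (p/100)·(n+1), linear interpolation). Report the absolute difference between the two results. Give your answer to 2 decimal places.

10.79

n = 16.
(a) r = 11.95; between ranks 11 (216) and 12 (235): 234.05.
(b) r = 12.41; between ranks 12 (235) and 13 (259): 244.84.
|234.05 − 244.84| = 10.79.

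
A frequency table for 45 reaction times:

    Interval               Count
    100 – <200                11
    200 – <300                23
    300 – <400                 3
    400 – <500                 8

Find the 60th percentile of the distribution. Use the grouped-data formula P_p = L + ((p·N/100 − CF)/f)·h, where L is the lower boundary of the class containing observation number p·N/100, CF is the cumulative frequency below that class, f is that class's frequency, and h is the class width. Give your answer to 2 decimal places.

269.57

N = 45; target position k = 60/100 · 45 = 27.
Cumulative frequencies: 11, 34, 37, 45.
Observation 27 falls in the class 200 – <300.
L = 200, CF = 11, f = 23, h = 100.
P60 = 200 + ((27 − 11)/23)·100 = 200 + 69.5652 = 269.565.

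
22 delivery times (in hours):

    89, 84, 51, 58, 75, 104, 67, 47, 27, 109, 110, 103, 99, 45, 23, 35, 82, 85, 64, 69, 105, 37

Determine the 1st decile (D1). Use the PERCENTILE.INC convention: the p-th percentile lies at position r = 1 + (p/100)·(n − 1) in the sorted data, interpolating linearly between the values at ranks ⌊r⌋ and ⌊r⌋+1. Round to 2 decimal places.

35.20

Sorted: 23, 27, 35, 37, 45, 47, 51, 58, 64, 67, 69, 75, 82, 84, 85, 89, 99, 103, 104, 105, 109, 110.
n = 22.
r = 1 + (10/100)·(22 − 1) = 1 + 2.1 = 3.1.
Rank 3 is 35 and rank 4 is 37.
Interpolate: 35 + 0.1·(37 − 35) = 35 + 0.1·2 = 35.2.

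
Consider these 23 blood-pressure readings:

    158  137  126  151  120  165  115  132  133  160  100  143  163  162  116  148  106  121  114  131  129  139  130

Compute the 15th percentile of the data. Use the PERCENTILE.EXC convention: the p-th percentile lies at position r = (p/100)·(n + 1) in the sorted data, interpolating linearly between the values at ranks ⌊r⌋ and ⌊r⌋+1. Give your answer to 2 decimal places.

114.60

Sorted: 100, 106, 114, 115, 116, 120, 121, 126, 129, 130, 131, 132, 133, 137, 139, 143, 148, 151, 158, 160, 162, 163, 165.
n = 23.
r = (15/100)·(23 + 1) = 3.6.
Rank 3 is 114 and rank 4 is 115.
Interpolate: 114 + 0.6·(115 − 114) = 114 + 0.6·1 = 114.6.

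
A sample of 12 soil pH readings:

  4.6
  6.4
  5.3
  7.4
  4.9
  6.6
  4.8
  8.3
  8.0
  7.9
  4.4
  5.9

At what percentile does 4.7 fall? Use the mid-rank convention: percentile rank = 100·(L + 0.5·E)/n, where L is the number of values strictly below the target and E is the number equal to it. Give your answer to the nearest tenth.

Sorted: 4.4, 4.6, 4.8, 4.9, 5.3, 5.9, 6.4, 6.6, 7.4, 7.9, 8.0, 8.3.
Count below 4.7: L = 2; count equal: E = 0; n = 12.
Percentile rank = 100·(2 + 0.5·0)/12 = 100·2/12 = 16.67.

16.7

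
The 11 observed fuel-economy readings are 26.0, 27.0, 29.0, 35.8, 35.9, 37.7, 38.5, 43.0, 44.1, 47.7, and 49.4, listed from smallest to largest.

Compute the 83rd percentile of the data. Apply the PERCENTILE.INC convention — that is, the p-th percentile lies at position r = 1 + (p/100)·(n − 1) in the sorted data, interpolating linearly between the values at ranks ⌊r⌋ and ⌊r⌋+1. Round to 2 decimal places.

45.18

n = 11.
r = 1 + (83/100)·(11 − 1) = 1 + 8.3 = 9.3.
Rank 9 is 44.1 and rank 10 is 47.7.
Interpolate: 44.1 + 0.3·(47.7 − 44.1) = 44.1 + 0.3·3.6 = 45.18.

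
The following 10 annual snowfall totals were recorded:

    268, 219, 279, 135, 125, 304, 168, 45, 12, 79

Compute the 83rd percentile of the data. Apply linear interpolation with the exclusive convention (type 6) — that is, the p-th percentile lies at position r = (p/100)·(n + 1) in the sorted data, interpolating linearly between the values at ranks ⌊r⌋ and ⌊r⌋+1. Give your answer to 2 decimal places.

Sorted: 12, 45, 79, 125, 135, 168, 219, 268, 279, 304.
n = 10.
r = (83/100)·(10 + 1) = 9.13.
Rank 9 is 279 and rank 10 is 304.
Interpolate: 279 + 0.13·(304 − 279) = 279 + 0.13·25 = 282.25.

282.25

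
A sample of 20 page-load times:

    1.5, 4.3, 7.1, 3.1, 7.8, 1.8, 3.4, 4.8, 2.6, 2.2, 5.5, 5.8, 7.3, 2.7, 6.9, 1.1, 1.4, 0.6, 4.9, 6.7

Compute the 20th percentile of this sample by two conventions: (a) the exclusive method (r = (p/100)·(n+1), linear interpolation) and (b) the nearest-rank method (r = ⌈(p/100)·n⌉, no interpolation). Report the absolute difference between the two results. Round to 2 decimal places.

0.06

Sorted: 0.6, 1.1, 1.4, 1.5, 1.8, 2.2, 2.6, 2.7, 3.1, 3.4, 4.3, 4.8, 4.9, 5.5, 5.8, 6.7, 6.9, 7.1, 7.3, 7.8.
n = 20.
(a) r = 4.2; between ranks 4 (1.5) and 5 (1.8): 1.56.
(b) the nearest-rank method: rank 4 → 1.5.
|1.56 − 1.5| = 0.06.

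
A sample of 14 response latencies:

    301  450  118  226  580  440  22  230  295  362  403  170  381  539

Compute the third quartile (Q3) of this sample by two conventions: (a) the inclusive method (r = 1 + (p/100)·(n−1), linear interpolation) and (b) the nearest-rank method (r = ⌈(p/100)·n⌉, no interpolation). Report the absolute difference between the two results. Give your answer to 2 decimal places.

9.25

Sorted: 22, 118, 170, 226, 230, 295, 301, 362, 381, 403, 440, 450, 539, 580.
n = 14.
(a) r = 10.75; between ranks 10 (403) and 11 (440): 430.75.
(b) the nearest-rank method: rank 11 → 440.
|430.75 − 440| = 9.25.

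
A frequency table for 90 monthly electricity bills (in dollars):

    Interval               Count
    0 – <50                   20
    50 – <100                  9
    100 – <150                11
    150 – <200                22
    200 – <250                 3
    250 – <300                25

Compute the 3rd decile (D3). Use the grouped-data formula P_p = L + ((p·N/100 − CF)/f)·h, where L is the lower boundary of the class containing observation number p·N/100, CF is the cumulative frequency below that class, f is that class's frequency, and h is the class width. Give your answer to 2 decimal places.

88.89

N = 90; target position k = 30/100 · 90 = 27.
Cumulative frequencies: 20, 29, 40, 62, 65, 90.
Observation 27 falls in the class 50 – <100.
L = 50, CF = 20, f = 9, h = 50.
P30 = 50 + ((27 − 20)/9)·50 = 50 + 38.8889 = 88.8889.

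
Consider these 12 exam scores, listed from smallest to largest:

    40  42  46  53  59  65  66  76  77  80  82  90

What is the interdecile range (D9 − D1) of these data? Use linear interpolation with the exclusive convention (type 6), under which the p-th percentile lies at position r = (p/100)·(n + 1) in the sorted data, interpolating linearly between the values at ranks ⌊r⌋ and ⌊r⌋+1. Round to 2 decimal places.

47.00

n = 12.
P10: r = 1.3; ranks 1–2 are 40, 42; interpolating gives 40.6.
P90: r = 11.7; ranks 11–12 are 82, 90; interpolating gives 87.6.
Difference: 87.6 − 40.6 = 47.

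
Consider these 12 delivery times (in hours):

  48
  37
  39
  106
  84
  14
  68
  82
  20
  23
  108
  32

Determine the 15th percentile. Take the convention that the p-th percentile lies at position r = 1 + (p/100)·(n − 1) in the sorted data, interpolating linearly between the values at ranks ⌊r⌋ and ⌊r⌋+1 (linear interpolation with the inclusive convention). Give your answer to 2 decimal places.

Sorted: 14, 20, 23, 32, 37, 39, 48, 68, 82, 84, 106, 108.
n = 12.
r = 1 + (15/100)·(12 − 1) = 1 + 1.65 = 2.65.
Rank 2 is 20 and rank 3 is 23.
Interpolate: 20 + 0.65·(23 − 20) = 20 + 0.65·3 = 21.95.

21.95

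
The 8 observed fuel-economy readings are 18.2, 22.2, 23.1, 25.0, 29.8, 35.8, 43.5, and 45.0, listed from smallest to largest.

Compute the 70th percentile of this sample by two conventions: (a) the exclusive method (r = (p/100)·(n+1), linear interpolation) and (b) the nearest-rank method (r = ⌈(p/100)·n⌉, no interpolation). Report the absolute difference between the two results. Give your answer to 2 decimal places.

n = 8.
(a) r = 6.3; between ranks 6 (35.8) and 7 (43.5): 38.11.
(b) the nearest-rank method: rank 6 → 35.8.
|38.11 − 35.8| = 2.31.

2.31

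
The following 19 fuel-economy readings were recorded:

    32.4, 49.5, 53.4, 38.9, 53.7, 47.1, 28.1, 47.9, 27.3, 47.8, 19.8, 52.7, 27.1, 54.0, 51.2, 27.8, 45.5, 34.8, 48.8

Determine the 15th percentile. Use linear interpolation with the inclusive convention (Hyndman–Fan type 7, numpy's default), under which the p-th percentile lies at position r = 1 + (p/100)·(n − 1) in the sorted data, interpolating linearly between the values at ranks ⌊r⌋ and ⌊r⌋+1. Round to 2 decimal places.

27.65

Sorted: 19.8, 27.1, 27.3, 27.8, 28.1, 32.4, 34.8, 38.9, 45.5, 47.1, 47.8, 47.9, 48.8, 49.5, 51.2, 52.7, 53.4, 53.7, 54.0.
n = 19.
r = 1 + (15/100)·(19 − 1) = 1 + 2.7 = 3.7.
Rank 3 is 27.3 and rank 4 is 27.8.
Interpolate: 27.3 + 0.7·(27.8 − 27.3) = 27.3 + 0.7·0.5 = 27.65.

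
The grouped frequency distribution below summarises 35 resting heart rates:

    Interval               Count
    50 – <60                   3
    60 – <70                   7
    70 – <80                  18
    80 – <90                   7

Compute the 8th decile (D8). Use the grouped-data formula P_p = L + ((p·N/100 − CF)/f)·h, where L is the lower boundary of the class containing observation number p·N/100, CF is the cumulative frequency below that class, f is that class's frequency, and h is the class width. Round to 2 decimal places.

80.00

N = 35; target position k = 80/100 · 35 = 28.
Cumulative frequencies: 3, 10, 28, 35.
Observation 28 falls in the class 70 – <80.
L = 70, CF = 10, f = 18, h = 10.
P80 = 70 + ((28 − 10)/18)·10 = 70 + 10 = 80.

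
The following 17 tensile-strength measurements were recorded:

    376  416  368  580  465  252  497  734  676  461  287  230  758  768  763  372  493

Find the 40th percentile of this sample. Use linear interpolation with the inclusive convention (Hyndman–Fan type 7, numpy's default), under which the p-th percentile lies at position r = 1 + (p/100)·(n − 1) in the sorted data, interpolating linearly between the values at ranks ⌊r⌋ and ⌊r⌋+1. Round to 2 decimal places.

Sorted: 230, 252, 287, 368, 372, 376, 416, 461, 465, 493, 497, 580, 676, 734, 758, 763, 768.
n = 17.
r = 1 + (40/100)·(17 − 1) = 1 + 6.4 = 7.4.
Rank 7 is 416 and rank 8 is 461.
Interpolate: 416 + 0.4·(461 − 416) = 416 + 0.4·45 = 434.

434.00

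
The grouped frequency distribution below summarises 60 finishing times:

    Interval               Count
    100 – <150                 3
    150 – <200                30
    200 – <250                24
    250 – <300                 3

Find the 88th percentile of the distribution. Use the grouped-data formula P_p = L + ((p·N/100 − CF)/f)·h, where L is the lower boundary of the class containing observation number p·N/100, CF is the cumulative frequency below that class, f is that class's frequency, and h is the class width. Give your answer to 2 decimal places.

N = 60; target position k = 88/100 · 60 = 52.8.
Cumulative frequencies: 3, 33, 57, 60.
Observation 52.8 falls in the class 200 – <250.
L = 200, CF = 33, f = 24, h = 50.
P88 = 200 + ((52.8 − 33)/24)·50 = 200 + 41.25 = 241.25.

241.25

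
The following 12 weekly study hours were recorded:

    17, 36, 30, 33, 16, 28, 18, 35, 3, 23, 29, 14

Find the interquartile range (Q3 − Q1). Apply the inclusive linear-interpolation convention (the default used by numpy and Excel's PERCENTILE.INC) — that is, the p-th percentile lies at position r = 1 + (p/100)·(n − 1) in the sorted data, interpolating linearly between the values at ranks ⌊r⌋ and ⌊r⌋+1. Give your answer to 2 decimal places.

14.00

Sorted: 3, 14, 16, 17, 18, 23, 28, 29, 30, 33, 35, 36.
n = 12.
P25: r = 3.75; ranks 3–4 are 16, 17; interpolating gives 16.75.
P75: r = 9.25; ranks 9–10 are 30, 33; interpolating gives 30.75.
Difference: 30.75 − 16.75 = 14.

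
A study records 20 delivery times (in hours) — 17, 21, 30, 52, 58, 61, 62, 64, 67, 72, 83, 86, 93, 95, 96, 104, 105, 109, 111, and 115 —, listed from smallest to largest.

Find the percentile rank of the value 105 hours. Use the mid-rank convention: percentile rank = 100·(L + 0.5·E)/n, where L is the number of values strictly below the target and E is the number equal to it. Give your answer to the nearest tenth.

Count below 105: L = 16; count equal: E = 1; n = 20.
Percentile rank = 100·(16 + 0.5·1)/20 = 100·16.5/20 = 82.5.

82.5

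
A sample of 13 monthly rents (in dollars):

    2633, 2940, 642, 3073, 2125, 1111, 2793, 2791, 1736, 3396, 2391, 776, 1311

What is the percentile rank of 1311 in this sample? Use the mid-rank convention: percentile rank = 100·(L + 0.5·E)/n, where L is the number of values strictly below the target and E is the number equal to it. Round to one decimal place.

Sorted: 642, 776, 1111, 1311, 1736, 2125, 2391, 2633, 2791, 2793, 2940, 3073, 3396.
Count below 1311: L = 3; count equal: E = 1; n = 13.
Percentile rank = 100·(3 + 0.5·1)/13 = 100·3.5/13 = 26.92.

26.9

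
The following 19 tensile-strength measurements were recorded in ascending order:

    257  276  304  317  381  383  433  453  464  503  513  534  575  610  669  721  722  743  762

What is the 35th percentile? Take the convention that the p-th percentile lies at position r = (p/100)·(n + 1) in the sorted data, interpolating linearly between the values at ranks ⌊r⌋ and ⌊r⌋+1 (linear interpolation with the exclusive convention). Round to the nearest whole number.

n = 19.
r = (35/100)·(19 + 1) = 7.
r is an integer, so P35 is the value at rank 7: 433.

433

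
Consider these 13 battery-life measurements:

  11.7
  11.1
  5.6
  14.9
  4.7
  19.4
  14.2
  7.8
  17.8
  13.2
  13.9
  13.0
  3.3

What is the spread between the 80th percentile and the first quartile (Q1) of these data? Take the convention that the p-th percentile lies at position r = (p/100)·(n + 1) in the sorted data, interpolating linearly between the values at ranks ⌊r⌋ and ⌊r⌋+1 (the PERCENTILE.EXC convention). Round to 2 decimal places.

8.78

Sorted: 3.3, 4.7, 5.6, 7.8, 11.1, 11.7, 13.0, 13.2, 13.9, 14.2, 14.9, 17.8, 19.4.
n = 13.
P25: r = 3.5; ranks 3–4 are 5.6, 7.8; interpolating gives 6.7.
P80: r = 11.2; ranks 11–12 are 14.9, 17.8; interpolating gives 15.48.
Difference: 15.48 − 6.7 = 8.78.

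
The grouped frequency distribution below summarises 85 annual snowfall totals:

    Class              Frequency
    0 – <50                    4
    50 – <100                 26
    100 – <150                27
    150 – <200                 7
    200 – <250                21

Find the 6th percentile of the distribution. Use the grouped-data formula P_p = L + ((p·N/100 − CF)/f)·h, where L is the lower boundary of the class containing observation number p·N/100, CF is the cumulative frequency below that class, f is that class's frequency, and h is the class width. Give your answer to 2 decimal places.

52.12

N = 85; target position k = 6/100 · 85 = 5.1.
Cumulative frequencies: 4, 30, 57, 64, 85.
Observation 5.1 falls in the class 50 – <100.
L = 50, CF = 4, f = 26, h = 50.
P6 = 50 + ((5.1 − 4)/26)·50 = 50 + 2.11538 = 52.1154.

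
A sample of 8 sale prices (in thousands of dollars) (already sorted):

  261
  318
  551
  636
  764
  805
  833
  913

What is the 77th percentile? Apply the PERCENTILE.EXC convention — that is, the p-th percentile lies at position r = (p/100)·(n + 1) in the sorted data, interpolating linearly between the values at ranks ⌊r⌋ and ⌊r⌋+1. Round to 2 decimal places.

831.04

n = 8.
r = (77/100)·(8 + 1) = 6.93.
Rank 6 is 805 and rank 7 is 833.
Interpolate: 805 + 0.93·(833 − 805) = 805 + 0.93·28 = 831.04.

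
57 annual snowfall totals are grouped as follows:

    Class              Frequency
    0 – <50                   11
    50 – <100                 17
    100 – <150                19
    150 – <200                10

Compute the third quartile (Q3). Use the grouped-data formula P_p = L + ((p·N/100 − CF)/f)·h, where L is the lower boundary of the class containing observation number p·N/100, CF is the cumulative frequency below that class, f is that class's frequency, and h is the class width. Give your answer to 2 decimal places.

138.82

N = 57; target position k = 75/100 · 57 = 42.75.
Cumulative frequencies: 11, 28, 47, 57.
Observation 42.75 falls in the class 100 – <150.
L = 100, CF = 28, f = 19, h = 50.
P75 = 100 + ((42.75 − 28)/19)·50 = 100 + 38.8158 = 138.816.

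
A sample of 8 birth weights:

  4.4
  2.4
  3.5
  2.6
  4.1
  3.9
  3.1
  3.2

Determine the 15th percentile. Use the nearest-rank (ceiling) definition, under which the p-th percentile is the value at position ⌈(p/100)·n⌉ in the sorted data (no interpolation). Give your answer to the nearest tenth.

2.6

Sorted: 2.4, 2.6, 3.1, 3.2, 3.5, 3.9, 4.1, 4.4.
n = 8.
Position = ⌈15/100 · 8⌉ = ⌈1.2⌉ = 2.
The value at rank 2 is 2.6.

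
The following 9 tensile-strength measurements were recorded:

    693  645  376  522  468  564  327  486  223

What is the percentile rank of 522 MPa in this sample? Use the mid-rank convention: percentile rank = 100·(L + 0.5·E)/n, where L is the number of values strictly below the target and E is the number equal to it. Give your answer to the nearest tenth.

61.1

Sorted: 223, 327, 376, 468, 486, 522, 564, 645, 693.
Count below 522: L = 5; count equal: E = 1; n = 9.
Percentile rank = 100·(5 + 0.5·1)/9 = 100·5.5/9 = 61.11.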